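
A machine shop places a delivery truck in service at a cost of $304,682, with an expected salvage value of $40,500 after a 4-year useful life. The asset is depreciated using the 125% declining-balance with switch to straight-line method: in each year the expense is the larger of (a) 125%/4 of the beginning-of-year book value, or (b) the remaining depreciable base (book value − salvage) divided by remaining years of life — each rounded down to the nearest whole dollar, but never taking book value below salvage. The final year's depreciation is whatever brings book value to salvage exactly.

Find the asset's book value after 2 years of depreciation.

$144,010

Depreciable base = $304,682 − $40,500 = $264,182.
Year 1: DB = ⌊$304,682 × 125%/4⌋ = $95,213; SL = ⌊$264,182/4⌋ = $66,045 → take DB $95,213. Book value $209,469.
Year 2: DB = ⌊$209,469 × 125%/4⌋ = $65,459; SL = ⌊$168,969/3⌋ = $56,323 → take DB $65,459. Book value $144,010.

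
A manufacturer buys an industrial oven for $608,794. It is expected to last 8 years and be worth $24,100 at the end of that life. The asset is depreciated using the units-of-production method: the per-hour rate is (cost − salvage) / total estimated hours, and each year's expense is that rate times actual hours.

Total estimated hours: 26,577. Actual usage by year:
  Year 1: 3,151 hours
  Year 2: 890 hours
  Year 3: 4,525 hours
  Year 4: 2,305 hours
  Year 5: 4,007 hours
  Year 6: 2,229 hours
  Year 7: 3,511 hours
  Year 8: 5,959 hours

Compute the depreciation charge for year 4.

$50,710

Depreciable base = $608,794 − $24,100 = $584,694.
Rate = $584,694 / 26,577 hours = $22 per hour.
Year 1: 3,151 × $22 = $69,322. Book value $539,472.
Year 2: 890 × $22 = $19,580. Book value $519,892.
Year 3: 4,525 × $22 = $99,550. Book value $420,342.
Year 4: 2,305 × $22 = $50,710. Book value $369,632.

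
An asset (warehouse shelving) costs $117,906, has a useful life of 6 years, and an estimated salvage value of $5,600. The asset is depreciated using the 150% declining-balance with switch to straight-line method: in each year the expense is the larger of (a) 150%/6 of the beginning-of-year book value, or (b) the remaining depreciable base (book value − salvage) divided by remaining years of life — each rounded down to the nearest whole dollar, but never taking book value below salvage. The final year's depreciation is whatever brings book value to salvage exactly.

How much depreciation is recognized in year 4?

$14,714

Depreciable base = $117,906 − $5,600 = $112,306.
Year 1: DB = ⌊$117,906 × 150%/6⌋ = $29,476; SL = ⌊$112,306/6⌋ = $18,717 → take DB $29,476. Book value $88,430.
Year 2: DB = ⌊$88,430 × 150%/6⌋ = $22,107; SL = ⌊$82,830/5⌋ = $16,566 → take DB $22,107. Book value $66,323.
Year 3: DB = ⌊$66,323 × 150%/6⌋ = $16,580; SL = ⌊$60,723/4⌋ = $15,180 → take DB $16,580. Book value $49,743.
Year 4: DB = ⌊$49,743 × 150%/6⌋ = $12,435; SL = ⌊$44,143/3⌋ = $14,714 → take SL $14,714. Book value $35,029.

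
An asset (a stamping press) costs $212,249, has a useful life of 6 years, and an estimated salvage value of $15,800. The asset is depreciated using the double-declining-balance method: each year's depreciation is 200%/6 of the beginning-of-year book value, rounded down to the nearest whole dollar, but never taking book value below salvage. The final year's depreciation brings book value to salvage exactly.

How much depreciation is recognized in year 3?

$31,444

Depreciable base = $212,249 − $15,800 = $196,449.
Year 1: ⌊$212,249 × 200%/6⌋ = $70,749. Book value $141,500.
Year 2: ⌊$141,500 × 200%/6⌋ = $47,166. Book value $94,334.
Year 3: ⌊$94,334 × 200%/6⌋ = $31,444. Book value $62,890.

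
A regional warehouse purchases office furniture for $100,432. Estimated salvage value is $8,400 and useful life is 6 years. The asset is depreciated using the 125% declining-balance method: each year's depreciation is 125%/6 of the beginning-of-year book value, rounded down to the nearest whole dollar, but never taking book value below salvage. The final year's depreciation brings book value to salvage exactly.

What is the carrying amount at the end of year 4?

Depreciable base = $100,432 − $8,400 = $92,032.
Year 1: ⌊$100,432 × 125%/6⌋ = $20,923. Book value $79,509.
Year 2: ⌊$79,509 × 125%/6⌋ = $16,564. Book value $62,945.
Year 3: ⌊$62,945 × 125%/6⌋ = $13,113. Book value $49,832.
Year 4: ⌊$49,832 × 125%/6⌋ = $10,381. Book value $39,451.

$39,451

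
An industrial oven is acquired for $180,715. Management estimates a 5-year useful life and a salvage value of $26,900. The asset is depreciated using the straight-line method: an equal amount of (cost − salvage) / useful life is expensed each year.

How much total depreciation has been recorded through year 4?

Depreciable base = $180,715 − $26,900 = $153,815.
Annual expense = $153,815 / 5 = $30,763.
End of year 1: book value $149,952.
End of year 2: book value $119,189.
End of year 3: book value $88,426.
End of year 4: book value $57,663.
Accumulated through year 4 = $180,715 − $57,663 = $123,052.

$123,052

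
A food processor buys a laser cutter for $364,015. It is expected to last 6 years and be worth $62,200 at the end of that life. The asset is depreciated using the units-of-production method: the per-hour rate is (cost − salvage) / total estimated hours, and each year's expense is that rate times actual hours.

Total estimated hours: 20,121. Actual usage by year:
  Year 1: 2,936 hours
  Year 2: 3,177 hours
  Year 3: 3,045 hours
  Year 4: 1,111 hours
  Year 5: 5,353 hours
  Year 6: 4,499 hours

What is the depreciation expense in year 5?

Depreciable base = $364,015 − $62,200 = $301,815.
Rate = $301,815 / 20,121 hours = $15 per hour.
Year 1: 2,936 × $15 = $44,040. Book value $319,975.
Year 2: 3,177 × $15 = $47,655. Book value $272,320.
Year 3: 3,045 × $15 = $45,675. Book value $226,645.
Year 4: 1,111 × $15 = $16,665. Book value $209,980.
Year 5: 5,353 × $15 = $80,295. Book value $129,685.

$80,295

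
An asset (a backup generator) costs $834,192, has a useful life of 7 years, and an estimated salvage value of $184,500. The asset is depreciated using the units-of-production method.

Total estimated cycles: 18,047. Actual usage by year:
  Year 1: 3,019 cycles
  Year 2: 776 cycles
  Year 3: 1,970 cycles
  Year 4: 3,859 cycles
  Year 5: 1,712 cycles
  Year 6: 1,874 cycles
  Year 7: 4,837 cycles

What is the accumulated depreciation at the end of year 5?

$408,096

Depreciable base = $834,192 − $184,500 = $649,692.
Rate = $649,692 / 18,047 cycles = $36 per cycle.
Year 1: 3,019 × $36 = $108,684. Book value $725,508.
Year 2: 776 × $36 = $27,936. Book value $697,572.
Year 3: 1,970 × $36 = $70,920. Book value $626,652.
Year 4: 3,859 × $36 = $138,924. Book value $487,728.
Year 5: 1,712 × $36 = $61,632. Book value $426,096.
Accumulated through year 5 = $834,192 − $426,096 = $408,096.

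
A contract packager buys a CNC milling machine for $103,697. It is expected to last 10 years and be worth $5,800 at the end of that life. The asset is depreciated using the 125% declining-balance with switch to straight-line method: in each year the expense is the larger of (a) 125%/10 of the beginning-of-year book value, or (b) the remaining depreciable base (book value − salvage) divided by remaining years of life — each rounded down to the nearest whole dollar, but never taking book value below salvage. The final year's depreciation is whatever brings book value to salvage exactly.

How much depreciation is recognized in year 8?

Depreciable base = $103,697 − $5,800 = $97,897.
Year 1: DB = ⌊$103,697 × 125%/10⌋ = $12,962; SL = ⌊$97,897/10⌋ = $9,789 → take DB $12,962. Book value $90,735.
Year 2: DB = ⌊$90,735 × 125%/10⌋ = $11,341; SL = ⌊$84,935/9⌋ = $9,437 → take DB $11,341. Book value $79,394.
Year 3: DB = ⌊$79,394 × 125%/10⌋ = $9,924; SL = ⌊$73,594/8⌋ = $9,199 → take DB $9,924. Book value $69,470.
Year 4: DB = ⌊$69,470 × 125%/10⌋ = $8,683; SL = ⌊$63,670/7⌋ = $9,095 → take SL $9,095. Book value $60,375.
Year 5: DB = ⌊$60,375 × 125%/10⌋ = $7,546; SL = ⌊$54,575/6⌋ = $9,095 → take SL $9,095. Book value $51,280.
Year 6: DB = ⌊$51,280 × 125%/10⌋ = $6,410; SL = ⌊$45,480/5⌋ = $9,096 → take SL $9,096. Book value $42,184.
Year 7: DB = ⌊$42,184 × 125%/10⌋ = $5,273; SL = ⌊$36,384/4⌋ = $9,096 → take SL $9,096. Book value $33,088.
Year 8: DB = ⌊$33,088 × 125%/10⌋ = $4,136; SL = ⌊$27,288/3⌋ = $9,096 → take SL $9,096. Book value $23,992.

$9,096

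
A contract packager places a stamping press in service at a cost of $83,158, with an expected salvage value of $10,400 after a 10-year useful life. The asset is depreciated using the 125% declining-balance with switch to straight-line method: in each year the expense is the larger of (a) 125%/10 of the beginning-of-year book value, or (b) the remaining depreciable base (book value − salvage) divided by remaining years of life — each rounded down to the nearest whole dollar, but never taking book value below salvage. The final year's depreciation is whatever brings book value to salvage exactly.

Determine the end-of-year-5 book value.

Depreciable base = $83,158 − $10,400 = $72,758.
Year 1: DB = ⌊$83,158 × 125%/10⌋ = $10,394; SL = ⌊$72,758/10⌋ = $7,275 → take DB $10,394. Book value $72,764.
Year 2: DB = ⌊$72,764 × 125%/10⌋ = $9,095; SL = ⌊$62,364/9⌋ = $6,929 → take DB $9,095. Book value $63,669.
Year 3: DB = ⌊$63,669 × 125%/10⌋ = $7,958; SL = ⌊$53,269/8⌋ = $6,658 → take DB $7,958. Book value $55,711.
Year 4: DB = ⌊$55,711 × 125%/10⌋ = $6,963; SL = ⌊$45,311/7⌋ = $6,473 → take DB $6,963. Book value $48,748.
Year 5: DB = ⌊$48,748 × 125%/10⌋ = $6,093; SL = ⌊$38,348/6⌋ = $6,391 → take SL $6,391. Book value $42,357.

$42,357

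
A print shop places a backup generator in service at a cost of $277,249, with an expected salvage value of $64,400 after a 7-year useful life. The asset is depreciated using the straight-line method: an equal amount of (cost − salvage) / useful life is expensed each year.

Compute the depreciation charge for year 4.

$30,407

Depreciable base = $277,249 − $64,400 = $212,849.
Annual expense = $212,849 / 7 = $30,407.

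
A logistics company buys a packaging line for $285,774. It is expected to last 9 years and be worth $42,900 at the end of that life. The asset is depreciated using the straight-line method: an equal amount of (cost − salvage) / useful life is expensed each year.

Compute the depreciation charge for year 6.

$26,986

Depreciable base = $285,774 − $42,900 = $242,874.
Annual expense = $242,874 / 9 = $26,986.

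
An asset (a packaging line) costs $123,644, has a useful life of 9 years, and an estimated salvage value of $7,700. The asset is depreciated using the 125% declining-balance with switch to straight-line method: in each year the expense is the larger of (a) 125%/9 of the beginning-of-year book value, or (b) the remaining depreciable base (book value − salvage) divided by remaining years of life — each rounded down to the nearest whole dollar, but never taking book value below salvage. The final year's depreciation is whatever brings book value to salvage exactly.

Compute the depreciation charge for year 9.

Depreciable base = $123,644 − $7,700 = $115,944.
Year 1: DB = ⌊$123,644 × 125%/9⌋ = $17,172; SL = ⌊$115,944/9⌋ = $12,882 → take DB $17,172. Book value $106,472.
Year 2: DB = ⌊$106,472 × 125%/9⌋ = $14,787; SL = ⌊$98,772/8⌋ = $12,346 → take DB $14,787. Book value $91,685.
Year 3: DB = ⌊$91,685 × 125%/9⌋ = $12,734; SL = ⌊$83,985/7⌋ = $11,997 → take DB $12,734. Book value $78,951.
Year 4: DB = ⌊$78,951 × 125%/9⌋ = $10,965; SL = ⌊$71,251/6⌋ = $11,875 → take SL $11,875. Book value $67,076.
Year 5: DB = ⌊$67,076 × 125%/9⌋ = $9,316; SL = ⌊$59,376/5⌋ = $11,875 → take SL $11,875. Book value $55,201.
Year 6: DB = ⌊$55,201 × 125%/9⌋ = $7,666; SL = ⌊$47,501/4⌋ = $11,875 → take SL $11,875. Book value $43,326.
Year 7: DB = ⌊$43,326 × 125%/9⌋ = $6,017; SL = ⌊$35,626/3⌋ = $11,875 → take SL $11,875. Book value $31,451.
Year 8: DB = ⌊$31,451 × 125%/9⌋ = $4,368; SL = ⌊$23,751/2⌋ = $11,875 → take SL $11,875. Book value $19,576.
Year 9 (final): $19,576 − $7,700 = $11,876. Book value $7,700.

$11,876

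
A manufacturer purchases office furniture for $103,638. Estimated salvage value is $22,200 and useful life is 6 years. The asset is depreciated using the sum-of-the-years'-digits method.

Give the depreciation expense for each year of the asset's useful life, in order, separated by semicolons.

$23,268; $19,390; $15,512; $11,634; $7,756; $3,878

Depreciable base = $103,638 − $22,200 = $81,438.
Sum of the years' digits = 6+5+4+3+2+1 = 21.
Year 1: $81,438 × 6/21 = $23,268. Book value $80,370.
Year 2: $81,438 × 5/21 = $19,390. Book value $60,980.
Year 3: $81,438 × 4/21 = $15,512. Book value $45,468.
Year 4: $81,438 × 3/21 = $11,634. Book value $33,834.
Year 5: $81,438 × 2/21 = $7,756. Book value $26,078.
Year 6: $81,438 × 1/21 = $3,878. Book value $22,200.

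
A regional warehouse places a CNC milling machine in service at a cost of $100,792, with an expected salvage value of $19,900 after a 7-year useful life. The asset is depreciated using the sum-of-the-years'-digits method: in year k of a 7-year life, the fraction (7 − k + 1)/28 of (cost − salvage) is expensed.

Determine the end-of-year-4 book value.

$37,234

Depreciable base = $100,792 − $19,900 = $80,892.
Sum of the years' digits = 7+6+5+4+3+2+1 = 28.
Year 1: $80,892 × 7/28 = $20,223. Book value $80,569.
Year 2: $80,892 × 6/28 = $17,334. Book value $63,235.
Year 3: $80,892 × 5/28 = $14,445. Book value $48,790.
Year 4: $80,892 × 4/28 = $11,556. Book value $37,234.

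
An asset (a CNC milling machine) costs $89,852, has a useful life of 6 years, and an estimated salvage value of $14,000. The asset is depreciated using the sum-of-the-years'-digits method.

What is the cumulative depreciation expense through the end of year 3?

Depreciable base = $89,852 − $14,000 = $75,852.
Sum of the years' digits = 6+5+4+3+2+1 = 21.
Year 1: $75,852 × 6/21 = $21,672. Book value $68,180.
Year 2: $75,852 × 5/21 = $18,060. Book value $50,120.
Year 3: $75,852 × 4/21 = $14,448. Book value $35,672.
Accumulated through year 3 = $89,852 − $35,672 = $54,180.

$54,180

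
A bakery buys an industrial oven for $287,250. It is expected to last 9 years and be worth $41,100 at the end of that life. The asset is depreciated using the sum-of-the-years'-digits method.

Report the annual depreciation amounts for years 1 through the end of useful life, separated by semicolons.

$49,230; $43,760; $38,290; $32,820; $27,350; $21,880; $16,410; $10,940; $5,470

Depreciable base = $287,250 − $41,100 = $246,150.
Sum of the years' digits = 9+8+7+6+5+4+3+2+1 = 45.
Year 1: $246,150 × 9/45 = $49,230. Book value $238,020.
Year 2: $246,150 × 8/45 = $43,760. Book value $194,260.
Year 3: $246,150 × 7/45 = $38,290. Book value $155,970.
Year 4: $246,150 × 6/45 = $32,820. Book value $123,150.
Year 5: $246,150 × 5/45 = $27,350. Book value $95,800.
Year 6: $246,150 × 4/45 = $21,880. Book value $73,920.
Year 7: $246,150 × 3/45 = $16,410. Book value $57,510.
Year 8: $246,150 × 2/45 = $10,940. Book value $46,570.
Year 9: $246,150 × 1/45 = $5,470. Book value $41,100.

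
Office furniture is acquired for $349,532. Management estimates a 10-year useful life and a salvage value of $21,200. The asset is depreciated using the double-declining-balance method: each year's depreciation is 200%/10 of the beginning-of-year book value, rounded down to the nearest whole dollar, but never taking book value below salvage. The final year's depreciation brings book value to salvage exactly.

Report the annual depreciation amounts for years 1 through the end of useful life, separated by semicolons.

Depreciable base = $349,532 − $21,200 = $328,332.
Year 1: ⌊$349,532 × 200%/10⌋ = $69,906. Book value $279,626.
Year 2: ⌊$279,626 × 200%/10⌋ = $55,925. Book value $223,701.
Year 3: ⌊$223,701 × 200%/10⌋ = $44,740. Book value $178,961.
Year 4: ⌊$178,961 × 200%/10⌋ = $35,792. Book value $143,169.
Year 5: ⌊$143,169 × 200%/10⌋ = $28,633. Book value $114,536.
Year 6: ⌊$114,536 × 200%/10⌋ = $22,907. Book value $91,629.
Year 7: ⌊$91,629 × 200%/10⌋ = $18,325. Book value $73,304.
Year 8: ⌊$73,304 × 200%/10⌋ = $14,660. Book value $58,644.
Year 9: ⌊$58,644 × 200%/10⌋ = $11,728. Book value $46,916.
Year 10 (final): $46,916 − $21,200 = $25,716. Book value $21,200.

$69,906; $55,925; $44,740; $35,792; $28,633; $22,907; $18,325; $14,660; $11,728; $25,716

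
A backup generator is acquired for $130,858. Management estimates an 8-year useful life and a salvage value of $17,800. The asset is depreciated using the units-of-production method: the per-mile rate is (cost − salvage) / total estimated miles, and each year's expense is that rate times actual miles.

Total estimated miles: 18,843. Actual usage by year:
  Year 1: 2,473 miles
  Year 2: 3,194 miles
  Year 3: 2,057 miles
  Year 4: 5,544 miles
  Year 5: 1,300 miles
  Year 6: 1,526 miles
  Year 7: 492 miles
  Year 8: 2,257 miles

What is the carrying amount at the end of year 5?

Depreciable base = $130,858 − $17,800 = $113,058.
Rate = $113,058 / 18,843 miles = $6 per mile.
Year 1: 2,473 × $6 = $14,838. Book value $116,020.
Year 2: 3,194 × $6 = $19,164. Book value $96,856.
Year 3: 2,057 × $6 = $12,342. Book value $84,514.
Year 4: 5,544 × $6 = $33,264. Book value $51,250.
Year 5: 1,300 × $6 = $7,800. Book value $43,450.

$43,450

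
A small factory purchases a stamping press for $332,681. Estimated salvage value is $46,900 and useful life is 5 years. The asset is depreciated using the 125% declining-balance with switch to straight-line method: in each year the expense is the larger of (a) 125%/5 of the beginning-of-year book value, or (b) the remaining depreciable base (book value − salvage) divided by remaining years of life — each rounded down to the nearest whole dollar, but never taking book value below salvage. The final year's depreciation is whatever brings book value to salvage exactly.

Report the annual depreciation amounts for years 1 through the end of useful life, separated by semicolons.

$83,170; $62,377; $46,783; $46,725; $46,726

Depreciable base = $332,681 − $46,900 = $285,781.
Year 1: DB = ⌊$332,681 × 125%/5⌋ = $83,170; SL = ⌊$285,781/5⌋ = $57,156 → take DB $83,170. Book value $249,511.
Year 2: DB = ⌊$249,511 × 125%/5⌋ = $62,377; SL = ⌊$202,611/4⌋ = $50,652 → take DB $62,377. Book value $187,134.
Year 3: DB = ⌊$187,134 × 125%/5⌋ = $46,783; SL = ⌊$140,234/3⌋ = $46,744 → take DB $46,783. Book value $140,351.
Year 4: DB = ⌊$140,351 × 125%/5⌋ = $35,087; SL = ⌊$93,451/2⌋ = $46,725 → take SL $46,725. Book value $93,626.
Year 5 (final): $93,626 − $46,900 = $46,726. Book value $46,900.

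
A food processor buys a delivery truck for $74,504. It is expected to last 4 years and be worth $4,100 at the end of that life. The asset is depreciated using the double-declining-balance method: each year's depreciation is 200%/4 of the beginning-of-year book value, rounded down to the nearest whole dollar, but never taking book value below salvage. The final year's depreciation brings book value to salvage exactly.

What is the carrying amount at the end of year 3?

$9,313

Depreciable base = $74,504 − $4,100 = $70,404.
Year 1: ⌊$74,504 × 200%/4⌋ = $37,252. Book value $37,252.
Year 2: ⌊$37,252 × 200%/4⌋ = $18,626. Book value $18,626.
Year 3: ⌊$18,626 × 200%/4⌋ = $9,313. Book value $9,313.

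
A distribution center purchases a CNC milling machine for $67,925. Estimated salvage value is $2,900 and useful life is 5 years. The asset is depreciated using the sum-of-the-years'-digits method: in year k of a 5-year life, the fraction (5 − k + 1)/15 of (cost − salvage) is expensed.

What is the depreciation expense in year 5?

$4,335

Depreciable base = $67,925 − $2,900 = $65,025.
Sum of the years' digits = 5+4+3+2+1 = 15.
Year 1: $65,025 × 5/15 = $21,675. Book value $46,250.
Year 2: $65,025 × 4/15 = $17,340. Book value $28,910.
Year 3: $65,025 × 3/15 = $13,005. Book value $15,905.
Year 4: $65,025 × 2/15 = $8,670. Book value $7,235.
Year 5: $65,025 × 1/15 = $4,335. Book value $2,900.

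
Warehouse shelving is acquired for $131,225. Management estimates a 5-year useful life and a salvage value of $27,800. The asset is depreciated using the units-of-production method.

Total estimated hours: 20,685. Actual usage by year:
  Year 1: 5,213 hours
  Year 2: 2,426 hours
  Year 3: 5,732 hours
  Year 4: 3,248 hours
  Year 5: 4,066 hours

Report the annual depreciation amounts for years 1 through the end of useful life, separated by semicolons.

Depreciable base = $131,225 − $27,800 = $103,425.
Rate = $103,425 / 20,685 hours = $5 per hour.
Year 1: 5,213 × $5 = $26,065. Book value $105,160.
Year 2: 2,426 × $5 = $12,130. Book value $93,030.
Year 3: 5,732 × $5 = $28,660. Book value $64,370.
Year 4: 3,248 × $5 = $16,240. Book value $48,130.
Year 5: 4,066 × $5 = $20,330. Book value $27,800.

$26,065; $12,130; $28,660; $16,240; $20,330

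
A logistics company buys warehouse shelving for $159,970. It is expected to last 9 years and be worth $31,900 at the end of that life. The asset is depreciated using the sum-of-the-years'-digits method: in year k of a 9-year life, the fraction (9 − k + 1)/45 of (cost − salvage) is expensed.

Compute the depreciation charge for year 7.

$8,538

Depreciable base = $159,970 − $31,900 = $128,070.
Sum of the years' digits = 9+8+7+6+5+4+3+2+1 = 45.
Year 1: $128,070 × 9/45 = $25,614. Book value $134,356.
Year 2: $128,070 × 8/45 = $22,768. Book value $111,588.
Year 3: $128,070 × 7/45 = $19,922. Book value $91,666.
Year 4: $128,070 × 6/45 = $17,076. Book value $74,590.
Year 5: $128,070 × 5/45 = $14,230. Book value $60,360.
Year 6: $128,070 × 4/45 = $11,384. Book value $48,976.
Year 7: $128,070 × 3/45 = $8,538. Book value $40,438.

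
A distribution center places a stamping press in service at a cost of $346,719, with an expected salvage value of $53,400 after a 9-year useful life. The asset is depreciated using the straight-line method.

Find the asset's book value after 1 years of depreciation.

$314,128

Depreciable base = $346,719 − $53,400 = $293,319.
Annual expense = $293,319 / 9 = $32,591.
End of year 1: book value $314,128.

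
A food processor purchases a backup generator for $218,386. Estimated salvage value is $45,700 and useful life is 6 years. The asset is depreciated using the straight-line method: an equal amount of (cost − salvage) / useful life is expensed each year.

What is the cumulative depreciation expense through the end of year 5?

Depreciable base = $218,386 − $45,700 = $172,686.
Annual expense = $172,686 / 6 = $28,781.
End of year 1: book value $189,605.
End of year 2: book value $160,824.
End of year 3: book value $132,043.
End of year 4: book value $103,262.
End of year 5: book value $74,481.
Accumulated through year 5 = $218,386 − $74,481 = $143,905.

$143,905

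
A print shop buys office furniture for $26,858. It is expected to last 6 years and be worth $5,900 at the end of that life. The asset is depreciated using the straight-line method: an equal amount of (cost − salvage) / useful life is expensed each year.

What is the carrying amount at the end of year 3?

$16,379

Depreciable base = $26,858 − $5,900 = $20,958.
Annual expense = $20,958 / 6 = $3,493.
End of year 1: book value $23,365.
End of year 2: book value $19,872.
End of year 3: book value $16,379.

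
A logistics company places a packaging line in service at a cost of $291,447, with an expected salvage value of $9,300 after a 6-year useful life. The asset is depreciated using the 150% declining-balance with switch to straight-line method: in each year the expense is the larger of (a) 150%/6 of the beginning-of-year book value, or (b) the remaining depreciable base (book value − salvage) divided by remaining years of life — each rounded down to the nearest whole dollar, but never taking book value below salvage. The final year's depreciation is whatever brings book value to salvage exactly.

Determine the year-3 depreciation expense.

Depreciable base = $291,447 − $9,300 = $282,147.
Year 1: DB = ⌊$291,447 × 150%/6⌋ = $72,861; SL = ⌊$282,147/6⌋ = $47,024 → take DB $72,861. Book value $218,586.
Year 2: DB = ⌊$218,586 × 150%/6⌋ = $54,646; SL = ⌊$209,286/5⌋ = $41,857 → take DB $54,646. Book value $163,940.
Year 3: DB = ⌊$163,940 × 150%/6⌋ = $40,985; SL = ⌊$154,640/4⌋ = $38,660 → take DB $40,985. Book value $122,955.

$40,985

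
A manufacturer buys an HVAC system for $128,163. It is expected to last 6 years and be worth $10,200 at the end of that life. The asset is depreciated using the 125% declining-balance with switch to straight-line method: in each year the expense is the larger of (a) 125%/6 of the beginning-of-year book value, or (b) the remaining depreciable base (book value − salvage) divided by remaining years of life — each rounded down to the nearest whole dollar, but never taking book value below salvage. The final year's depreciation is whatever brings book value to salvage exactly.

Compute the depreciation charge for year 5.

Depreciable base = $128,163 − $10,200 = $117,963.
Year 1: DB = ⌊$128,163 × 125%/6⌋ = $26,700; SL = ⌊$117,963/6⌋ = $19,660 → take DB $26,700. Book value $101,463.
Year 2: DB = ⌊$101,463 × 125%/6⌋ = $21,138; SL = ⌊$91,263/5⌋ = $18,252 → take DB $21,138. Book value $80,325.
Year 3: DB = ⌊$80,325 × 125%/6⌋ = $16,734; SL = ⌊$70,125/4⌋ = $17,531 → take SL $17,531. Book value $62,794.
Year 4: DB = ⌊$62,794 × 125%/6⌋ = $13,082; SL = ⌊$52,594/3⌋ = $17,531 → take SL $17,531. Book value $45,263.
Year 5: DB = ⌊$45,263 × 125%/6⌋ = $9,429; SL = ⌊$35,063/2⌋ = $17,531 → take SL $17,531. Book value $27,732.

$17,531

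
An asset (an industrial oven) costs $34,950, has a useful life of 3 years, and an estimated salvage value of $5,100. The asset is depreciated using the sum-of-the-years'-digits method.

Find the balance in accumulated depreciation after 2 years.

Depreciable base = $34,950 − $5,100 = $29,850.
Sum of the years' digits = 3+2+1 = 6.
Year 1: $29,850 × 3/6 = $14,925. Book value $20,025.
Year 2: $29,850 × 2/6 = $9,950. Book value $10,075.
Accumulated through year 2 = $34,950 − $10,075 = $24,875.

$24,875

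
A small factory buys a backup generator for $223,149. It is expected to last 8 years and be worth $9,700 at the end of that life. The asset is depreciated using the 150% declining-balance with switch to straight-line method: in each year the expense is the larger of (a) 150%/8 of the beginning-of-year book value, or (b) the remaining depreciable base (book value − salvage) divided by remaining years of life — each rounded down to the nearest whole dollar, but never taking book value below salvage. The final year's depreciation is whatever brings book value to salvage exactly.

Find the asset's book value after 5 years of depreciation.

$75,364

Depreciable base = $223,149 − $9,700 = $213,449.
Year 1: DB = ⌊$223,149 × 150%/8⌋ = $41,840; SL = ⌊$213,449/8⌋ = $26,681 → take DB $41,840. Book value $181,309.
Year 2: DB = ⌊$181,309 × 150%/8⌋ = $33,995; SL = ⌊$171,609/7⌋ = $24,515 → take DB $33,995. Book value $147,314.
Year 3: DB = ⌊$147,314 × 150%/8⌋ = $27,621; SL = ⌊$137,614/6⌋ = $22,935 → take DB $27,621. Book value $119,693.
Year 4: DB = ⌊$119,693 × 150%/8⌋ = $22,442; SL = ⌊$109,993/5⌋ = $21,998 → take DB $22,442. Book value $97,251.
Year 5: DB = ⌊$97,251 × 150%/8⌋ = $18,234; SL = ⌊$87,551/4⌋ = $21,887 → take SL $21,887. Book value $75,364.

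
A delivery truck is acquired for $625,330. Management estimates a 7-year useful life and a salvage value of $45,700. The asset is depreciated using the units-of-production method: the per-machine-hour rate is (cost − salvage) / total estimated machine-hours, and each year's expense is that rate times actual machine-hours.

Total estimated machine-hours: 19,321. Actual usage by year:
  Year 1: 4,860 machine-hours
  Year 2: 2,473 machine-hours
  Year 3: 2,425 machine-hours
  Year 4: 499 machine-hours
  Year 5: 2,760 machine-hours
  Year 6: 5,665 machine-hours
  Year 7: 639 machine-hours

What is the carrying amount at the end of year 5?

$234,820

Depreciable base = $625,330 − $45,700 = $579,630.
Rate = $579,630 / 19,321 machine-hours = $30 per machine-hour.
Year 1: 4,860 × $30 = $145,800. Book value $479,530.
Year 2: 2,473 × $30 = $74,190. Book value $405,340.
Year 3: 2,425 × $30 = $72,750. Book value $332,590.
Year 4: 499 × $30 = $14,970. Book value $317,620.
Year 5: 2,760 × $30 = $82,800. Book value $234,820.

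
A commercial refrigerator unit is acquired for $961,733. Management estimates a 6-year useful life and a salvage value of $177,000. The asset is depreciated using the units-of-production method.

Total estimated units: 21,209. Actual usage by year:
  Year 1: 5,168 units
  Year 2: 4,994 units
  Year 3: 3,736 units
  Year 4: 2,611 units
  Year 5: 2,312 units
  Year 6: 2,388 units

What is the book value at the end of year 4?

$350,900

Depreciable base = $961,733 − $177,000 = $784,733.
Rate = $784,733 / 21,209 units = $37 per unit.
Year 1: 5,168 × $37 = $191,216. Book value $770,517.
Year 2: 4,994 × $37 = $184,778. Book value $585,739.
Year 3: 3,736 × $37 = $138,232. Book value $447,507.
Year 4: 2,611 × $37 = $96,607. Book value $350,900.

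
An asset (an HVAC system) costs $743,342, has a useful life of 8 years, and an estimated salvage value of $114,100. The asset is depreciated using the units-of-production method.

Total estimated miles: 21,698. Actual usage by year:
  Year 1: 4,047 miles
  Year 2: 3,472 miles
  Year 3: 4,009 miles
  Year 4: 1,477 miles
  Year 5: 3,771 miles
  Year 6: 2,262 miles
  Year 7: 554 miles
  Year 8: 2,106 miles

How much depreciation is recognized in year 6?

$65,598

Depreciable base = $743,342 − $114,100 = $629,242.
Rate = $629,242 / 21,698 miles = $29 per mile.
Year 1: 4,047 × $29 = $117,363. Book value $625,979.
Year 2: 3,472 × $29 = $100,688. Book value $525,291.
Year 3: 4,009 × $29 = $116,261. Book value $409,030.
Year 4: 1,477 × $29 = $42,833. Book value $366,197.
Year 5: 3,771 × $29 = $109,359. Book value $256,838.
Year 6: 2,262 × $29 = $65,598. Book value $191,240.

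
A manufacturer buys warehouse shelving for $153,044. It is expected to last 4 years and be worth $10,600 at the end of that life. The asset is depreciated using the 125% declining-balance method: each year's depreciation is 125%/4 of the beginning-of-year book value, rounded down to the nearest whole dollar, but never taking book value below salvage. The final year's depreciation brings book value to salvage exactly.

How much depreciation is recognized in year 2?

$32,880

Depreciable base = $153,044 − $10,600 = $142,444.
Year 1: ⌊$153,044 × 125%/4⌋ = $47,826. Book value $105,218.
Year 2: ⌊$105,218 × 125%/4⌋ = $32,880. Book value $72,338.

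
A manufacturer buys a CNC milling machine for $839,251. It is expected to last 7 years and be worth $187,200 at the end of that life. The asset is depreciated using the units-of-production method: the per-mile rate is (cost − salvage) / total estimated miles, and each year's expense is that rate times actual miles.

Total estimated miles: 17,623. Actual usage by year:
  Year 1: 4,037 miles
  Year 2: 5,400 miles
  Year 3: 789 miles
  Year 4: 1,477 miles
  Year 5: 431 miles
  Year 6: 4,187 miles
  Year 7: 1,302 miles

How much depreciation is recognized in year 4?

$54,649

Depreciable base = $839,251 − $187,200 = $652,051.
Rate = $652,051 / 17,623 miles = $37 per mile.
Year 1: 4,037 × $37 = $149,369. Book value $689,882.
Year 2: 5,400 × $37 = $199,800. Book value $490,082.
Year 3: 789 × $37 = $29,193. Book value $460,889.
Year 4: 1,477 × $37 = $54,649. Book value $406,240.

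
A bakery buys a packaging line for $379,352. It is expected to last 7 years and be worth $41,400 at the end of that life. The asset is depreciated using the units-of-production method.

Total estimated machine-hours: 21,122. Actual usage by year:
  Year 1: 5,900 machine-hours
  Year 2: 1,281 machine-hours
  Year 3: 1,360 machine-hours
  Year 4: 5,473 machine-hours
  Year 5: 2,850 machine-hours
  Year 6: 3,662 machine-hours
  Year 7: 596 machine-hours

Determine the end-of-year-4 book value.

Depreciable base = $379,352 − $41,400 = $337,952.
Rate = $337,952 / 21,122 machine-hours = $16 per machine-hour.
Year 1: 5,900 × $16 = $94,400. Book value $284,952.
Year 2: 1,281 × $16 = $20,496. Book value $264,456.
Year 3: 1,360 × $16 = $21,760. Book value $242,696.
Year 4: 5,473 × $16 = $87,568. Book value $155,128.

$155,128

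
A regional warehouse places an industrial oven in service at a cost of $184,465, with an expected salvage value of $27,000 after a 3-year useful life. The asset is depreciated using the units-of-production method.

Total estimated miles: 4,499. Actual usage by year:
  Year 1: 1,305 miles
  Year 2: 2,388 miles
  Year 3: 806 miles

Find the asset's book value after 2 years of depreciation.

Depreciable base = $184,465 − $27,000 = $157,465.
Rate = $157,465 / 4,499 miles = $35 per mile.
Year 1: 1,305 × $35 = $45,675. Book value $138,790.
Year 2: 2,388 × $35 = $83,580. Book value $55,210.

$55,210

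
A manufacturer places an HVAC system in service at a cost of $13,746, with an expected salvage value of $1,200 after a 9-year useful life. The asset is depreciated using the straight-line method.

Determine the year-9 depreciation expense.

$1,394

Depreciable base = $13,746 − $1,200 = $12,546.
Annual expense = $12,546 / 9 = $1,394.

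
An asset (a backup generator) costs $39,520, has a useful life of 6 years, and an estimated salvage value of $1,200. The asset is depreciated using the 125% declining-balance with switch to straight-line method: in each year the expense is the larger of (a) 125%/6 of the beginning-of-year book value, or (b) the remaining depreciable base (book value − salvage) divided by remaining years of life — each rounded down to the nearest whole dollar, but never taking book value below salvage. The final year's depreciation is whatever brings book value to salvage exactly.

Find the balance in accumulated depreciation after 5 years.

$32,427

Depreciable base = $39,520 − $1,200 = $38,320.
Year 1: DB = ⌊$39,520 × 125%/6⌋ = $8,233; SL = ⌊$38,320/6⌋ = $6,386 → take DB $8,233. Book value $31,287.
Year 2: DB = ⌊$31,287 × 125%/6⌋ = $6,518; SL = ⌊$30,087/5⌋ = $6,017 → take DB $6,518. Book value $24,769.
Year 3: DB = ⌊$24,769 × 125%/6⌋ = $5,160; SL = ⌊$23,569/4⌋ = $5,892 → take SL $5,892. Book value $18,877.
Year 4: DB = ⌊$18,877 × 125%/6⌋ = $3,932; SL = ⌊$17,677/3⌋ = $5,892 → take SL $5,892. Book value $12,985.
Year 5: DB = ⌊$12,985 × 125%/6⌋ = $2,705; SL = ⌊$11,785/2⌋ = $5,892 → take SL $5,892. Book value $7,093.
Accumulated through year 5 = $39,520 − $7,093 = $32,427.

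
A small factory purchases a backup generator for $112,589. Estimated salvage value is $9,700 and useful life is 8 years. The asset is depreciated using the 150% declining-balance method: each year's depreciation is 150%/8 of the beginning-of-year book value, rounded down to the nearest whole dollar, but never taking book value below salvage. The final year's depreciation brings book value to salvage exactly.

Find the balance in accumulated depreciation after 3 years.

Depreciable base = $112,589 − $9,700 = $102,889.
Year 1: ⌊$112,589 × 150%/8⌋ = $21,110. Book value $91,479.
Year 2: ⌊$91,479 × 150%/8⌋ = $17,152. Book value $74,327.
Year 3: ⌊$74,327 × 150%/8⌋ = $13,936. Book value $60,391.
Accumulated through year 3 = $112,589 − $60,391 = $52,198.

$52,198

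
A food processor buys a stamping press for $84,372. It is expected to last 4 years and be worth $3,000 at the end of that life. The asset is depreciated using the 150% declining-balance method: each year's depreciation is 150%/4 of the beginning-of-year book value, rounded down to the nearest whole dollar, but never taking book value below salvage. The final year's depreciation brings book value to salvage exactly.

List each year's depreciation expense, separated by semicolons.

$31,639; $19,774; $12,359; $17,600

Depreciable base = $84,372 − $3,000 = $81,372.
Year 1: ⌊$84,372 × 150%/4⌋ = $31,639. Book value $52,733.
Year 2: ⌊$52,733 × 150%/4⌋ = $19,774. Book value $32,959.
Year 3: ⌊$32,959 × 150%/4⌋ = $12,359. Book value $20,600.
Year 4 (final): $20,600 − $3,000 = $17,600. Book value $3,000.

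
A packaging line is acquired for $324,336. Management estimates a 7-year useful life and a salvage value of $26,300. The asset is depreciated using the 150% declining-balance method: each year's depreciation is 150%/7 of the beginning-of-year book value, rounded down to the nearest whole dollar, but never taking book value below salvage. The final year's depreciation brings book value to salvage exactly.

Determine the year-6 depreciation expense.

Depreciable base = $324,336 − $26,300 = $298,036.
Year 1: ⌊$324,336 × 150%/7⌋ = $69,500. Book value $254,836.
Year 2: ⌊$254,836 × 150%/7⌋ = $54,607. Book value $200,229.
Year 3: ⌊$200,229 × 150%/7⌋ = $42,906. Book value $157,323.
Year 4: ⌊$157,323 × 150%/7⌋ = $33,712. Book value $123,611.
Year 5: ⌊$123,611 × 150%/7⌋ = $26,488. Book value $97,123.
Year 6: ⌊$97,123 × 150%/7⌋ = $20,812. Book value $76,311.

$20,812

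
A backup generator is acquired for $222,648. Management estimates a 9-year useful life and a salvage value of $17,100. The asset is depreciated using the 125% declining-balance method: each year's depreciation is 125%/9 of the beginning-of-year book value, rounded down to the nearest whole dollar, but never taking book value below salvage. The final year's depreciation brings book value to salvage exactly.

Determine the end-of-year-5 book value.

Depreciable base = $222,648 − $17,100 = $205,548.
Year 1: ⌊$222,648 × 125%/9⌋ = $30,923. Book value $191,725.
Year 2: ⌊$191,725 × 125%/9⌋ = $26,628. Book value $165,097.
Year 3: ⌊$165,097 × 125%/9⌋ = $22,930. Book value $142,167.
Year 4: ⌊$142,167 × 125%/9⌋ = $19,745. Book value $122,422.
Year 5: ⌊$122,422 × 125%/9⌋ = $17,003. Book value $105,419.

$105,419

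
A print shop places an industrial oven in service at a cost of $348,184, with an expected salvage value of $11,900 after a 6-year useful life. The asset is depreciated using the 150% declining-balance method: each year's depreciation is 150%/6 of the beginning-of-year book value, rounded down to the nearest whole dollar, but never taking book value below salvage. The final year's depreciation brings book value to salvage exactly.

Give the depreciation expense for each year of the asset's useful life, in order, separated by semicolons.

Depreciable base = $348,184 − $11,900 = $336,284.
Year 1: ⌊$348,184 × 150%/6⌋ = $87,046. Book value $261,138.
Year 2: ⌊$261,138 × 150%/6⌋ = $65,284. Book value $195,854.
Year 3: ⌊$195,854 × 150%/6⌋ = $48,963. Book value $146,891.
Year 4: ⌊$146,891 × 150%/6⌋ = $36,722. Book value $110,169.
Year 5: ⌊$110,169 × 150%/6⌋ = $27,542. Book value $82,627.
Year 6 (final): $82,627 − $11,900 = $70,727. Book value $11,900.

$87,046; $65,284; $48,963; $36,722; $27,542; $70,727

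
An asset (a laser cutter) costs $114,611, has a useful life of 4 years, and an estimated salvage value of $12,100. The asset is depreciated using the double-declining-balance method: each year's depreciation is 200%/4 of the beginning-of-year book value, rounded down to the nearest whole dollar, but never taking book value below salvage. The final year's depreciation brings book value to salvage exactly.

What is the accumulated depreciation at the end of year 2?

$85,958

Depreciable base = $114,611 − $12,100 = $102,511.
Year 1: ⌊$114,611 × 200%/4⌋ = $57,305. Book value $57,306.
Year 2: ⌊$57,306 × 200%/4⌋ = $28,653. Book value $28,653.
Accumulated through year 2 = $114,611 − $28,653 = $85,958.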